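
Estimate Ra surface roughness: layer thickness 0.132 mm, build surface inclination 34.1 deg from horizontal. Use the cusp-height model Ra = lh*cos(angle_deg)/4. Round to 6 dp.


Ra = 0.132 * cos(34.1) / 4 = 0.027326 mm


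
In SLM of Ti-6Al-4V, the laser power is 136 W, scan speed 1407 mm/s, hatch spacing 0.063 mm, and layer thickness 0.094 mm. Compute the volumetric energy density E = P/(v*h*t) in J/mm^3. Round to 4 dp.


E = 136 / (1407*0.063*0.094) = 16.3221 J/mm^3


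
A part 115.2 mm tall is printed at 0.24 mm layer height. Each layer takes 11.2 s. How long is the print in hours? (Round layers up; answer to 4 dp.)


Layers = ceil(115.2/0.24) = 480
t = 480 * 11.2 / 3600 = 1.4933 hrs


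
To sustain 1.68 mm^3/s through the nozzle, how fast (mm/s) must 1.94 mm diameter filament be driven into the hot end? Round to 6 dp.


A = pi*(1.94/2)^2 = 2.955925
v = 1.68 / 2.955925 = 0.56835 mm/s


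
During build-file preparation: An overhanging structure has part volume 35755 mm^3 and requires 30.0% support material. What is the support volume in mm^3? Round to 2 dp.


V_support = 35755 * 0.3 = 10726.5 mm^3


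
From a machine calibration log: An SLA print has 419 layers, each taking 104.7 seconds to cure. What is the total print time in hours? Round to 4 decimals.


t = 419 * 104.7 / 3600 = 12.1859 hrs


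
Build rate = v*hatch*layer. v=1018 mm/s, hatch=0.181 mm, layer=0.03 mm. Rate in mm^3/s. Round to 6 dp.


Rate = 1018 * 0.181 * 0.03 = 5.52774 mm^3/s


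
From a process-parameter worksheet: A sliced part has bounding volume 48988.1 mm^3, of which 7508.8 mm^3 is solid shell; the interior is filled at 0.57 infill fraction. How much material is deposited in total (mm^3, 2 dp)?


V_infill = (48988.1 - 7508.8) * 0.57 = 23643.2
V_total = 7508.8 + 23643.2 = 31152.0 mm^3


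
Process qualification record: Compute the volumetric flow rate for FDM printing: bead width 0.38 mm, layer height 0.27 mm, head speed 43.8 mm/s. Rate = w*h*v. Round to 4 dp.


Rate = 0.38 * 0.27 * 43.8 = 4.4939 mm^3/s


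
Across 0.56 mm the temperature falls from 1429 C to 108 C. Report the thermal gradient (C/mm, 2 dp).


G = (1429-108)/0.56 = 2358.93 C/mm


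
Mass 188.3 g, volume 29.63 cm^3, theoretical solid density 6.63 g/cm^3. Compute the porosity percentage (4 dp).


rho_part = 188.3 / 29.63 = 6.35504556 g/cm^3
Porosity = (1 - 6.35504556/6.63)*100 = 4.1471 %


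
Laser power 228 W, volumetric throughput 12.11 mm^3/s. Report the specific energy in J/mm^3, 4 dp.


SE = 228 / 12.11 = 18.8274 J/mm^3


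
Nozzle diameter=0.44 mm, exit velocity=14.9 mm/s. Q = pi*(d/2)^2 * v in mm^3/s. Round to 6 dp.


A = pi*(0.44/2)^2 = 0.15205308 mm^2
Q = 0.15205308 * 14.9 = 2.265591 mm^3/s


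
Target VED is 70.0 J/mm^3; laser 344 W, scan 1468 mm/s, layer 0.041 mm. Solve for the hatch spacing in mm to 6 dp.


h = 344 / (70.0*1468*0.041) = 0.081649 mm


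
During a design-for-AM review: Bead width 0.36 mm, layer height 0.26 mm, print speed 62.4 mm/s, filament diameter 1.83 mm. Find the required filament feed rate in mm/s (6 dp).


Q = 0.36 * 0.26 * 62.4 = 5.84064 mm^3/s
A_fil = pi*(1.83/2)^2 = 2.63021991 mm^2
v_feed = 5.84064 / 2.63021991 = 2.22059 mm/s


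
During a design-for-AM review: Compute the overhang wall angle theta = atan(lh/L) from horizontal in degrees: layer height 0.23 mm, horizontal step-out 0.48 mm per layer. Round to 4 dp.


angle = atan(0.23/0.48) = 25.6022 degrees


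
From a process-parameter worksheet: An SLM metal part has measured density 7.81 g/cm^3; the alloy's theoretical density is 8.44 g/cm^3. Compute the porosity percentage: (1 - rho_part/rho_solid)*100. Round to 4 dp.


Porosity = (1-7.81/8.44)*100 = 7.4645 %


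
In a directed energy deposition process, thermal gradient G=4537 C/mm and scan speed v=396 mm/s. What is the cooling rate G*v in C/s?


CR = 4537 * 396 = 1796652 C/s


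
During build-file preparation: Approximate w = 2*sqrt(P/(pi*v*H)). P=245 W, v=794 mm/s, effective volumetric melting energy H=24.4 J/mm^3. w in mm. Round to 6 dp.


w = 2*sqrt(245/(pi*794*24.4)) = 0.126892 mm


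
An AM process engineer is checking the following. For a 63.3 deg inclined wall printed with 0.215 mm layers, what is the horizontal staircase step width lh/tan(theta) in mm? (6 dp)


step = 0.215 / tan(63.3) = 0.108134 mm


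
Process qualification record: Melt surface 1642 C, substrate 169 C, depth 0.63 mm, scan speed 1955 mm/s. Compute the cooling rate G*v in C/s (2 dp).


G = (1642-169)/0.63 = 2338.0952381 C/mm
CR = 2338.0952381 * 1955 = 4570976.19 C/s


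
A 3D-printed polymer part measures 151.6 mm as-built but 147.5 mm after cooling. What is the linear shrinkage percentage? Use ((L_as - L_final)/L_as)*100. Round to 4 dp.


Shrinkage = ((151.6-147.5)/151.6)*100 = 2.7045 %


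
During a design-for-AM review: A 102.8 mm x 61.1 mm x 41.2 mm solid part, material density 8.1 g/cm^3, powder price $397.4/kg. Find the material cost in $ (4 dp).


V = 102.8 * 61.1 * 41.2 = 258780.496 mm^3 = 258.780496 cm^3
Mass = 258.780496 * 8.1 / 1000 = 2.09612202 kg
Cost = 2.09612202 * 397.4 = 832.9989 $


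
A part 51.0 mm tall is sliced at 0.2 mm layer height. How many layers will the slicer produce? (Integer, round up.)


Layers = ceil(51.0/0.2) = 255


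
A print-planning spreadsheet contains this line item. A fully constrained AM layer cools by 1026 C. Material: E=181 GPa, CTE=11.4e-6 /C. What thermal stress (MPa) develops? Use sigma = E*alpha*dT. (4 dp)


sigma = 181*1000 * 11.4e-6 * 1026 = 2117.0484 MPa


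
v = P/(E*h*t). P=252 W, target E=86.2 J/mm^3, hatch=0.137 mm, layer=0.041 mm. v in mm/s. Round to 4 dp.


v = 252 / (86.2*0.137*0.041) = 520.4618 mm/s


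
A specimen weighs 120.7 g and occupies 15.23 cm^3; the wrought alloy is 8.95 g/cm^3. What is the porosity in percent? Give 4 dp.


rho_part = 120.7 / 15.23 = 7.92514773 g/cm^3
Porosity = (1 - 7.92514773/8.95)*100 = 11.4509 %


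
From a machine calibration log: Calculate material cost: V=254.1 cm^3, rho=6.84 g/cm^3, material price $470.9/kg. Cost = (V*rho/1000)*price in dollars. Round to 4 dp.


Mass = 254.1*6.84/1000 = 1.738044 kg
Cost = 1.738044 * 470.9 = 818.4449 $


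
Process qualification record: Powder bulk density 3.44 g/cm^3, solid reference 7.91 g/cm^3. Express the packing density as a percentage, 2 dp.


Packing = (3.44/7.91)*100 = 43.49 %


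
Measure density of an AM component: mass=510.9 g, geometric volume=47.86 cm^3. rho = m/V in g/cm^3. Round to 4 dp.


rho = 510.9 / 47.86 = 10.6749 g/cm^3


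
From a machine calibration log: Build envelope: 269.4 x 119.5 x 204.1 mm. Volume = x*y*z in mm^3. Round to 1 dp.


V = 269.4 * 119.5 * 204.1 = 6570652.5 mm^3


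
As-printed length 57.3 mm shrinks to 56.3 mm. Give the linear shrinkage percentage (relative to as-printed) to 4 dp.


Shrinkage = ((57.3-56.3)/57.3)*100 = 1.7452 %


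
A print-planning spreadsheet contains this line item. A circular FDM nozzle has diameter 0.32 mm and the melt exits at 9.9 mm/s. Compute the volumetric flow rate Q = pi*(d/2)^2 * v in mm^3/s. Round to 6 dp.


A = pi*(0.32/2)^2 = 0.08042477 mm^2
Q = 0.08042477 * 9.9 = 0.796205 mm^3/s


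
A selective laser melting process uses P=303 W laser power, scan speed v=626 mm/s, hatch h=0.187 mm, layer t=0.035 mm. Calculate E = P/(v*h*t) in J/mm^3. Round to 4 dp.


E = 303 / (626*0.187*0.035) = 73.9535 J/mm^3


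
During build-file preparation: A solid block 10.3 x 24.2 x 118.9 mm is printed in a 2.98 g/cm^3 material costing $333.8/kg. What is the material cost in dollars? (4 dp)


V = 10.3 * 24.2 * 118.9 = 29637.014 mm^3 = 29.637014 cm^3
Mass = 29.637014 * 2.98 / 1000 = 0.0883183 kg
Cost = 0.0883183 * 333.8 = 29.4806 $


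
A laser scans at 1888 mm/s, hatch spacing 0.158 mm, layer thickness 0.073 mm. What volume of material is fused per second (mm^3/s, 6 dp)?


Rate = 1888 * 0.158 * 0.073 = 21.776192 mm^3/s


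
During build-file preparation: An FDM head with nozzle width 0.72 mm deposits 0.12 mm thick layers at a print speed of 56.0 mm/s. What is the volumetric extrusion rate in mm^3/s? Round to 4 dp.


Rate = 0.72 * 0.12 * 56.0 = 4.8384 mm^3/s


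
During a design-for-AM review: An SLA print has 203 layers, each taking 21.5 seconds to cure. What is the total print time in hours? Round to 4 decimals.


t = 203 * 21.5 / 3600 = 1.2124 hrs


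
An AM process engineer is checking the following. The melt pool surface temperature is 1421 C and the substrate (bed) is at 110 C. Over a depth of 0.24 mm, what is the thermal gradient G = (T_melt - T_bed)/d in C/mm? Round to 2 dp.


G = (1421-110)/0.24 = 5462.5 C/mm


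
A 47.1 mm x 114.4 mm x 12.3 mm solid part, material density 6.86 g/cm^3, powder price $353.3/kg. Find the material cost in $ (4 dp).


V = 47.1 * 114.4 * 12.3 = 66275.352 mm^3 = 66.275352 cm^3
Mass = 66.275352 * 6.86 / 1000 = 0.45464891 kg
Cost = 0.45464891 * 353.3 = 160.6275 $


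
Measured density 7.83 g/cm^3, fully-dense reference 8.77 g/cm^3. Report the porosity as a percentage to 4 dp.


Porosity = (1-7.83/8.77)*100 = 10.7184 %


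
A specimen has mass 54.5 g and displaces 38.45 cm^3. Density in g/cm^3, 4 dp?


rho = 54.5 / 38.45 = 1.4174 g/cm^3


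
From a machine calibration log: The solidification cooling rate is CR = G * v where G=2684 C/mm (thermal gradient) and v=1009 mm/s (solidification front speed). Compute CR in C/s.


CR = 2684 * 1009 = 2708156 C/s


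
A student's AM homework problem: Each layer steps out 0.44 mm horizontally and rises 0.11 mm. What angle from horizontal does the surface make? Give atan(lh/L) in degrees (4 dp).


angle = atan(0.11/0.44) = 14.0362 degrees


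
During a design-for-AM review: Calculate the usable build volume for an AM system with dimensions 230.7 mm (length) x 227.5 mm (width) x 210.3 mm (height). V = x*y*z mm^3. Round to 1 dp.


V = 230.7 * 227.5 * 210.3 = 11037437.8 mm^3


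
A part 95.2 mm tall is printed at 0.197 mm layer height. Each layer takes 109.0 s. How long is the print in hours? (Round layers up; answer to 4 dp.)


Layers = ceil(95.2/0.197) = 484
t = 484 * 109.0 / 3600 = 14.6544 hrs


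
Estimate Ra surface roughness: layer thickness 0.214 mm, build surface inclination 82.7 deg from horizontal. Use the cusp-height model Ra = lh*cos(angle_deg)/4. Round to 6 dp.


Ra = 0.214 * cos(82.7) / 4 = 0.006798 mm


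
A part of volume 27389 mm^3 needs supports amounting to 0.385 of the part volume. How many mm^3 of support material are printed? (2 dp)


V_support = 27389 * 0.385 = 10544.77 mm^3


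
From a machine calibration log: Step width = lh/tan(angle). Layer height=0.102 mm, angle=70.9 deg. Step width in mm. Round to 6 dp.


step = 0.102 / tan(70.9) = 0.035321 mm


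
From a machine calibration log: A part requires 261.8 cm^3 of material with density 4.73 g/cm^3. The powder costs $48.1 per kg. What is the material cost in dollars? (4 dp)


Mass = 261.8*4.73/1000 = 1.238314 kg
Cost = 1.238314 * 48.1 = 59.5629 $


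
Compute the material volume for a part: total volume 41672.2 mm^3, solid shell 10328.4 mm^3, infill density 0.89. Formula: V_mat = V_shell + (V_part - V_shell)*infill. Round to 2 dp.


V_infill = (41672.2 - 10328.4) * 0.89 = 27895.98
V_total = 10328.4 + 27895.98 = 38224.38 mm^3


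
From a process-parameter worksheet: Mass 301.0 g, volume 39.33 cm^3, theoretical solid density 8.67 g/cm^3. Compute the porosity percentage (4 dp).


rho_part = 301.0 / 39.33 = 7.65319095 g/cm^3
Porosity = (1 - 7.65319095/8.67)*100 = 11.7279 %


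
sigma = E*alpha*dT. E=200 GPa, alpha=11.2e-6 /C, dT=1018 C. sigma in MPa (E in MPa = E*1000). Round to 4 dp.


sigma = 200*1000 * 11.2e-6 * 1018 = 2280.32 MPa


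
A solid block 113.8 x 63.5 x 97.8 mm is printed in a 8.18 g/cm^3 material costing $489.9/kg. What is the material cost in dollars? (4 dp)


V = 113.8 * 63.5 * 97.8 = 706732.14 mm^3 = 706.73214 cm^3
Mass = 706.73214 * 8.18 / 1000 = 5.78106891 kg
Cost = 5.78106891 * 489.9 = 2832.1457 $


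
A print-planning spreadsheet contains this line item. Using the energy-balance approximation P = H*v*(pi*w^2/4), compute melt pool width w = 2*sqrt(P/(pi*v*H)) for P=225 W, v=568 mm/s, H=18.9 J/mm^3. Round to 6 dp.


w = 2*sqrt(225/(pi*568*18.9)) = 0.163358 mm


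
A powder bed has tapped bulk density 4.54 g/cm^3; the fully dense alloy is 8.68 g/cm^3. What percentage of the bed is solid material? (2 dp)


Packing = (4.54/8.68)*100 = 52.3 %


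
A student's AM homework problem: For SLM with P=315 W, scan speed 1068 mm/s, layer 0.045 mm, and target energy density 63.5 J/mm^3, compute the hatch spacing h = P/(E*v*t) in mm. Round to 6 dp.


h = 315 / (63.5*1068*0.045) = 0.103217 mm


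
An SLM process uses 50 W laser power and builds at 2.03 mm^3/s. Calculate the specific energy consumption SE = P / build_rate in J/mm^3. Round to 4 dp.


SE = 50 / 2.03 = 24.6305 J/mm^3


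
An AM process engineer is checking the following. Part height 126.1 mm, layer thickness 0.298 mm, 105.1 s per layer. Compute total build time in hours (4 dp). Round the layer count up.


Layers = ceil(126.1/0.298) = 424
t = 424 * 105.1 / 3600 = 12.3784 hrs


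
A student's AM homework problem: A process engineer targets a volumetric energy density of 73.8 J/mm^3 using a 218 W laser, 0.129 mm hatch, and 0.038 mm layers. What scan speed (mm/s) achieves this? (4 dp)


v = 218 / (73.8*0.129*0.038) = 602.5968 mm/s


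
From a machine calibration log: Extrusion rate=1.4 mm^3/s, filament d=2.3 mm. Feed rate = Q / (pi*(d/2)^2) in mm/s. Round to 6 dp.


A = pi*(2.3/2)^2 = 4.154756
v = 1.4 / 4.154756 = 0.336963 mm/s


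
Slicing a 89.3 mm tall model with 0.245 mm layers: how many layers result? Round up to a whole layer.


Layers = ceil(89.3/0.245) = 365


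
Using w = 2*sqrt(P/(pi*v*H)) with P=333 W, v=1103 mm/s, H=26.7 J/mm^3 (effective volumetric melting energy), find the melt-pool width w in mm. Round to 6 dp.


w = 2*sqrt(333/(pi*1103*26.7)) = 0.119987 mm


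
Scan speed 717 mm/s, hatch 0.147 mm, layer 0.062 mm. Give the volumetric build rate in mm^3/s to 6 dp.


Rate = 717 * 0.147 * 0.062 = 6.534738 mm^3/s


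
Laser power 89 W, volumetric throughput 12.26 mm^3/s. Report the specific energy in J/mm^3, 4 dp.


SE = 89 / 12.26 = 7.2594 J/mm^3


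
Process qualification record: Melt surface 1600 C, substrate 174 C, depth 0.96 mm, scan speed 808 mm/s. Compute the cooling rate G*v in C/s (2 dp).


G = (1600-174)/0.96 = 1485.41666667 C/mm
CR = 1485.41666667 * 808 = 1200216.67 C/s


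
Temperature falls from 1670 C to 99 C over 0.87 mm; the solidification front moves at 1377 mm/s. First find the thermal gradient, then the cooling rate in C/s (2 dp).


G = (1670-99)/0.87 = 1805.74712644 C/mm
CR = 1805.74712644 * 1377 = 2486513.79 C/s


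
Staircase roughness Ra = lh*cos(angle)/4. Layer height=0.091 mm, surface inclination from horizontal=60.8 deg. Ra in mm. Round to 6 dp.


Ra = 0.091 * cos(60.8) / 4 = 0.011099 mm


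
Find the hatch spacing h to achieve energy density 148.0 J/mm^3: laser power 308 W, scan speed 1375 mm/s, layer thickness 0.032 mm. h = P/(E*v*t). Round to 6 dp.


h = 308 / (148.0*1375*0.032) = 0.047297 mm


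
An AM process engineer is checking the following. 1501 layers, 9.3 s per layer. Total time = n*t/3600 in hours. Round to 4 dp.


t = 1501 * 9.3 / 3600 = 3.8776 hrs


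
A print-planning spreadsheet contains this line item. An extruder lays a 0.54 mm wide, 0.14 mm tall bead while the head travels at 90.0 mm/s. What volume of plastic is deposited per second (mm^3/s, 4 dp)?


Rate = 0.54 * 0.14 * 90.0 = 6.804 mm^3/s


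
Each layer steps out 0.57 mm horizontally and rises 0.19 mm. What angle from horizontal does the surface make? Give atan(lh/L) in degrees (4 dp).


angle = atan(0.19/0.57) = 18.4349 degrees


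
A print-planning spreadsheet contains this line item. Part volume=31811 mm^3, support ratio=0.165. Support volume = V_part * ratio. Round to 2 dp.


V_support = 31811 * 0.165 = 5248.82 mm^3


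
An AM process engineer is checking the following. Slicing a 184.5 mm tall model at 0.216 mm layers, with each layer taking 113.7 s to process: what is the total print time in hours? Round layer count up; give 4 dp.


Layers = ceil(184.5/0.216) = 855
t = 855 * 113.7 / 3600 = 27.0038 hrs


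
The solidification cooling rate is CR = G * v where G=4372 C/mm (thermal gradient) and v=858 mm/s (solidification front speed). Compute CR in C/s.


CR = 4372 * 858 = 3751176 C/s


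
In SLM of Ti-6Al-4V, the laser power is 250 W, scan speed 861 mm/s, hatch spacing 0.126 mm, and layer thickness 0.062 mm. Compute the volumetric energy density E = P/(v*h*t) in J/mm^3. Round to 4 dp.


E = 250 / (861*0.126*0.062) = 37.1685 J/mm^3


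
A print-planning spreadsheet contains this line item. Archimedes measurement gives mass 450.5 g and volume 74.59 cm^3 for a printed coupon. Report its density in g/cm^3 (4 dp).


rho = 450.5 / 74.59 = 6.0397 g/cm^3


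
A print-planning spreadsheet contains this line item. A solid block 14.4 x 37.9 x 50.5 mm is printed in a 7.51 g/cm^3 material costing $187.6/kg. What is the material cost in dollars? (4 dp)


V = 14.4 * 37.9 * 50.5 = 27560.88 mm^3 = 27.56088 cm^3
Mass = 27.56088 * 7.51 / 1000 = 0.20698221 kg
Cost = 0.20698221 * 187.6 = 38.8299 $


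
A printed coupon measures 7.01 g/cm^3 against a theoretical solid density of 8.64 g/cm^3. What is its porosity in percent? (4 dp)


Porosity = (1-7.01/8.64)*100 = 18.8657 %


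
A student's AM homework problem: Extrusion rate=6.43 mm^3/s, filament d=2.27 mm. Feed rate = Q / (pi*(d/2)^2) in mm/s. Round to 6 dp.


A = pi*(2.27/2)^2 = 4.047078
v = 6.43 / 4.047078 = 1.588801 mm/s


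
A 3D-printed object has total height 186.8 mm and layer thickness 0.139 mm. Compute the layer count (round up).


Layers = ceil(186.8/0.139) = 1344


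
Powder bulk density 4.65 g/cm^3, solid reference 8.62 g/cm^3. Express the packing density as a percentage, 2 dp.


Packing = (4.65/8.62)*100 = 53.94 %


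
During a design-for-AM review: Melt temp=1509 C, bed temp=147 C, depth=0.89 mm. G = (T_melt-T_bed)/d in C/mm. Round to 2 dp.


G = (1509-147)/0.89 = 1530.34 C/mm


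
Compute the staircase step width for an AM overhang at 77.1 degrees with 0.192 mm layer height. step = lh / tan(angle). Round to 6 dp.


step = 0.192 / tan(77.1) = 0.043974 mm


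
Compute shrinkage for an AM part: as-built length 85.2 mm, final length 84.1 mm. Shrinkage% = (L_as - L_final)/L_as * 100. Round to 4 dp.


Shrinkage = ((85.2-84.1)/85.2)*100 = 1.2911 %


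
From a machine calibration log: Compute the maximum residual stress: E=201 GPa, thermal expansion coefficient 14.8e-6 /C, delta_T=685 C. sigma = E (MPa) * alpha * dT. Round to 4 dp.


sigma = 201*1000 * 14.8e-6 * 685 = 2037.738 MPa


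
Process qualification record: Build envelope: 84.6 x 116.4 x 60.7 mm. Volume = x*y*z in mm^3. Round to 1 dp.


V = 84.6 * 116.4 * 60.7 = 597739.6 mm^3


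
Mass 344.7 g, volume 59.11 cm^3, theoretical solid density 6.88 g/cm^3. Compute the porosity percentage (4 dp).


rho_part = 344.7 / 59.11 = 5.83150059 g/cm^3
Porosity = (1 - 5.83150059/6.88)*100 = 15.2398 %


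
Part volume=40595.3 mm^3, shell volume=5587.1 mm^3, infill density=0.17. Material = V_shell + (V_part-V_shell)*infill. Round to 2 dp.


V_infill = (40595.3 - 5587.1) * 0.17 = 5951.39
V_total = 5587.1 + 5951.39 = 11538.49 mm^3


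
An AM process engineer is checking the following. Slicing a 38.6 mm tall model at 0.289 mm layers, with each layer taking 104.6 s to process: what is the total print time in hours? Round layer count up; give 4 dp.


Layers = ceil(38.6/0.289) = 134
t = 134 * 104.6 / 3600 = 3.8934 hrs


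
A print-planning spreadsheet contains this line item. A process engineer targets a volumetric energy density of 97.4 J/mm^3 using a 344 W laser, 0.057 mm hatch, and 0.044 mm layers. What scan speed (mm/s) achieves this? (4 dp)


v = 344 / (97.4*0.057*0.044) = 1408.2247 mm/s


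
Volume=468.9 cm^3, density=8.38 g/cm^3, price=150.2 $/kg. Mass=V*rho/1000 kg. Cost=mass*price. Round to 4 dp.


Mass = 468.9*8.38/1000 = 3.929382 kg
Cost = 3.929382 * 150.2 = 590.1932 $


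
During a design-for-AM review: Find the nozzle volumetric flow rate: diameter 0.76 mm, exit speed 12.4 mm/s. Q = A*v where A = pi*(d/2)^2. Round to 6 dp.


A = pi*(0.76/2)^2 = 0.45364598 mm^2
Q = 0.45364598 * 12.4 = 5.62521 mm^3/s


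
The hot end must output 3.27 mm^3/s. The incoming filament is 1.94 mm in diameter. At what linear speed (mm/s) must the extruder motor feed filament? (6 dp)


A = pi*(1.94/2)^2 = 2.955925
v = 3.27 / 2.955925 = 1.106253 mm/s


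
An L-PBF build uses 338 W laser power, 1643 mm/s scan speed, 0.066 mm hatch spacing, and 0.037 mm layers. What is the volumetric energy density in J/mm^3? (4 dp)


E = 338 / (1643*0.066*0.037) = 84.2429 J/mm^3


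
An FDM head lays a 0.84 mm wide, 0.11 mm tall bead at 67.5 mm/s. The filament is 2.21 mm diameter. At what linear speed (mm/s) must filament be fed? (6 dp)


Q = 0.84 * 0.11 * 67.5 = 6.237 mm^3/s
A_fil = pi*(2.21/2)^2 = 3.83596317 mm^2
v_feed = 6.237 / 3.83596317 = 1.625928 mm/s


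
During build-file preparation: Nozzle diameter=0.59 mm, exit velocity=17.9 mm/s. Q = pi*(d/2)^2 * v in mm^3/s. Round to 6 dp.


A = pi*(0.59/2)^2 = 0.2733971 mm^2
Q = 0.2733971 * 17.9 = 4.893808 mm^3/s


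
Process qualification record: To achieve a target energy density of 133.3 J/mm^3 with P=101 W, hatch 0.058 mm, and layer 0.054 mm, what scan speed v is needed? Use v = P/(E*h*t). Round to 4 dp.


v = 101 / (133.3*0.058*0.054) = 241.9187 mm/s


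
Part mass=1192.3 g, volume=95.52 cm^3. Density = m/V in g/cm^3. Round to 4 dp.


rho = 1192.3 / 95.52 = 12.4822 g/cm^3


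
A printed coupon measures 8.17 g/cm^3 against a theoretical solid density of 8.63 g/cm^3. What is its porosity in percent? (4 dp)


Porosity = (1-8.17/8.63)*100 = 5.3302 %


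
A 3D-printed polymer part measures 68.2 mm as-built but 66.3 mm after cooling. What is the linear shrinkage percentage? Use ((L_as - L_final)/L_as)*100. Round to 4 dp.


Shrinkage = ((68.2-66.3)/68.2)*100 = 2.7859 %


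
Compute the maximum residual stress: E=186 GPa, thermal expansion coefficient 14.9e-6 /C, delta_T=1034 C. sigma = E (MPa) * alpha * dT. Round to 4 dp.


sigma = 186*1000 * 14.9e-6 * 1034 = 2865.6276 MPa


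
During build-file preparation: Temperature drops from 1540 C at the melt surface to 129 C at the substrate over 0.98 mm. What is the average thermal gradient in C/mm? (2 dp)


G = (1540-129)/0.98 = 1439.8 C/mm


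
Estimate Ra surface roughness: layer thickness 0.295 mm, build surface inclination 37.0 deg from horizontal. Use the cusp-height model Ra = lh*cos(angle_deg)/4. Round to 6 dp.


Ra = 0.295 * cos(37.0) / 4 = 0.058899 mm


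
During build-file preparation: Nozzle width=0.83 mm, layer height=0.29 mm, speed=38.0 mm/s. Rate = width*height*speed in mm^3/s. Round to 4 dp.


Rate = 0.83 * 0.29 * 38.0 = 9.1466 mm^3/s


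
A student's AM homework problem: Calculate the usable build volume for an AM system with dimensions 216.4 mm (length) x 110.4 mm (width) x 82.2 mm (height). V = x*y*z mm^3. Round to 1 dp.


V = 216.4 * 110.4 * 82.2 = 1963804.0 mm^3


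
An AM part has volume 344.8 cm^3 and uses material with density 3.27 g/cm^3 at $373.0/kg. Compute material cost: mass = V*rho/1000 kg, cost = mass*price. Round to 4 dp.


Mass = 344.8*3.27/1000 = 1.127496 kg
Cost = 1.127496 * 373.0 = 420.556 $


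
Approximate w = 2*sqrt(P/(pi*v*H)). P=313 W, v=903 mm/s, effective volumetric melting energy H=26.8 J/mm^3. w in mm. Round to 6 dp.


w = 2*sqrt(313/(pi*903*26.8)) = 0.128326 mm


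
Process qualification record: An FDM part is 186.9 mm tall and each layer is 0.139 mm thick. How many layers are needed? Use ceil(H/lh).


Layers = ceil(186.9/0.139) = 1345


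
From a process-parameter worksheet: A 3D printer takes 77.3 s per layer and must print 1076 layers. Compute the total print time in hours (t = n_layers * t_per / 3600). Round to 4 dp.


t = 1076 * 77.3 / 3600 = 23.1041 hrs


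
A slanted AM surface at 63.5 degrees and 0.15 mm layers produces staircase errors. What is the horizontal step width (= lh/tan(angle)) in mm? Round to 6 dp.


step = 0.15 / tan(63.5) = 0.074787 mm


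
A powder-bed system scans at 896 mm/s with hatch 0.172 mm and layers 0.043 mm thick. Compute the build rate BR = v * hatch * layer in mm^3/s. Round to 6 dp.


Rate = 896 * 0.172 * 0.043 = 6.626816 mm^3/s


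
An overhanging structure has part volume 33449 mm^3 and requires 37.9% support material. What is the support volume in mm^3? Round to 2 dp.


V_support = 33449 * 0.379 = 12677.17 mm^3


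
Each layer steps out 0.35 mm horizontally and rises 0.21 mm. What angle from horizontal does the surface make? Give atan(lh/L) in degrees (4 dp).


angle = atan(0.21/0.35) = 30.9638 degrees


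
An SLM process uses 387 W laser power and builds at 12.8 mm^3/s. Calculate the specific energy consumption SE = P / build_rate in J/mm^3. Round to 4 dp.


SE = 387 / 12.8 = 30.2344 J/mm^3


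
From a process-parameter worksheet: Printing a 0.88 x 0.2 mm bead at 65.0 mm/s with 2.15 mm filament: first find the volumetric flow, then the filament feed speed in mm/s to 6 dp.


Q = 0.88 * 0.2 * 65.0 = 11.44 mm^3/s
A_fil = pi*(2.15/2)^2 = 3.63050301 mm^2
v_feed = 11.44 / 3.63050301 = 3.151079 mm/s


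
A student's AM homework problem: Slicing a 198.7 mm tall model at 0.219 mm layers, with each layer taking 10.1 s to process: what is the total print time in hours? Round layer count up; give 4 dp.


Layers = ceil(198.7/0.219) = 908
t = 908 * 10.1 / 3600 = 2.5474 hrs


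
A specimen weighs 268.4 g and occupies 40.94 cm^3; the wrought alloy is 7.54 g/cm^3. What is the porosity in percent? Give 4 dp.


rho_part = 268.4 / 40.94 = 6.55593552 g/cm^3
Porosity = (1 - 6.55593552/7.54)*100 = 13.0513 %


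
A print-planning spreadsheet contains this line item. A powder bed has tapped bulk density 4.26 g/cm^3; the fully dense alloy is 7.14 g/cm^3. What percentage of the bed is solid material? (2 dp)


Packing = (4.26/7.14)*100 = 59.66 %


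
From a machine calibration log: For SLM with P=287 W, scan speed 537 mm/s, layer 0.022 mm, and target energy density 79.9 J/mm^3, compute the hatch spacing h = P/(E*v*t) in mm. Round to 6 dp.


h = 287 / (79.9*537*0.022) = 0.304045 mm


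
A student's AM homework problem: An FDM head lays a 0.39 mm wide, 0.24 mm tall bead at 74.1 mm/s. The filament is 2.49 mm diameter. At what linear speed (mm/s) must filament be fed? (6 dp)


Q = 0.39 * 0.24 * 74.1 = 6.93576 mm^3/s
A_fil = pi*(2.49/2)^2 = 4.86954715 mm^2
v_feed = 6.93576 / 4.86954715 = 1.424313 mm/s


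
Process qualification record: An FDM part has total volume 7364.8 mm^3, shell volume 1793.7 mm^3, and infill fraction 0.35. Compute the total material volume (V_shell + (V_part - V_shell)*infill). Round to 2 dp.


V_infill = (7364.8 - 1793.7) * 0.35 = 1949.89
V_total = 1793.7 + 1949.89 = 3743.59 mm^3


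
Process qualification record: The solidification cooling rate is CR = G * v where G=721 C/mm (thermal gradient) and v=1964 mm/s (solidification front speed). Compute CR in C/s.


CR = 721 * 1964 = 1416044 C/s


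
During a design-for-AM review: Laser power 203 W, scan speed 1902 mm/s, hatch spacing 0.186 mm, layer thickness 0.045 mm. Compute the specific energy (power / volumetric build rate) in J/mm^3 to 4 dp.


Build rate = 1902 * 0.186 * 0.045 = 15.91974 mm^3/s
SE = 203 / 15.91974 = 12.7515 J/mm^3


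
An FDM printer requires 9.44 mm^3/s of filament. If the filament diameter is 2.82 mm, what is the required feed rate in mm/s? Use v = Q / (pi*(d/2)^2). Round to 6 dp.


A = pi*(2.82/2)^2 = 6.2458
v = 9.44 / 6.2458 = 1.511416 mm/s


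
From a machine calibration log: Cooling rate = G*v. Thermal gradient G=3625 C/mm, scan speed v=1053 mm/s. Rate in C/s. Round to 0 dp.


CR = 3625 * 1053 = 3817125 C/s


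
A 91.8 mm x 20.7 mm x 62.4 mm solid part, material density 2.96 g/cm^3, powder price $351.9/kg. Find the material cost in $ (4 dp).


V = 91.8 * 20.7 * 62.4 = 118576.224 mm^3 = 118.576224 cm^3
Mass = 118.576224 * 2.96 / 1000 = 0.35098562 kg
Cost = 0.35098562 * 351.9 = 123.5118 $


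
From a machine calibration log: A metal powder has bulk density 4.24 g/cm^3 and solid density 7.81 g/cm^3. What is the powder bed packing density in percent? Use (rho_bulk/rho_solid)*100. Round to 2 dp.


Packing = (4.24/7.81)*100 = 54.29 %


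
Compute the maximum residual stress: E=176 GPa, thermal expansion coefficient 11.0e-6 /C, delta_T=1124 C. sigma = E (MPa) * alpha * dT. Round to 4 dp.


sigma = 176*1000 * 11.0e-6 * 1124 = 2176.064 MPa


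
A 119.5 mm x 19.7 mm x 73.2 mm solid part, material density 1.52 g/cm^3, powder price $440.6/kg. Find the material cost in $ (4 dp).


V = 119.5 * 19.7 * 73.2 = 172323.78 mm^3 = 172.32378 cm^3
Mass = 172.32378 * 1.52 / 1000 = 0.26193215 kg
Cost = 0.26193215 * 440.6 = 115.4073 $


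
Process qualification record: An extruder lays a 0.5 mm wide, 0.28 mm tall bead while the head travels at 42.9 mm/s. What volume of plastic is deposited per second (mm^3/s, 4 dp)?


Rate = 0.5 * 0.28 * 42.9 = 6.006 mm^3/s


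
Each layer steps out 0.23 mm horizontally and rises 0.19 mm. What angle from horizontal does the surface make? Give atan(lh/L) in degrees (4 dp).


angle = atan(0.19/0.23) = 39.5597 degrees


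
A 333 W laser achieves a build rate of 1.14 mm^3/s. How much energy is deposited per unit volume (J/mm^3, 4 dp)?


SE = 333 / 1.14 = 292.1053 J/mm^3


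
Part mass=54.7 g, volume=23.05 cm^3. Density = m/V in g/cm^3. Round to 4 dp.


rho = 54.7 / 23.05 = 2.3731 g/cm^3


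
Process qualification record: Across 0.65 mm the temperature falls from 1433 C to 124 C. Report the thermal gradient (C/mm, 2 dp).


G = (1433-124)/0.65 = 2013.85 C/mm


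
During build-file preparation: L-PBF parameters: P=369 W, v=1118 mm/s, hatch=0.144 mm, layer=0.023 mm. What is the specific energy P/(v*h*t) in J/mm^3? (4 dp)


Build rate = 1118 * 0.144 * 0.023 = 3.702816 mm^3/s
SE = 369 / 3.702816 = 99.6539 J/mm^3


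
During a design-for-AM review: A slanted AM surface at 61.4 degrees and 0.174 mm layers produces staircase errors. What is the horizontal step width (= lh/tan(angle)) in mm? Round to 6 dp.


step = 0.174 / tan(61.4) = 0.094868 mm


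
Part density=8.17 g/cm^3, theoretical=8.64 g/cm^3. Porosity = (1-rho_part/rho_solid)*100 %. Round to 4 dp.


Porosity = (1-8.17/8.64)*100 = 5.4398 %


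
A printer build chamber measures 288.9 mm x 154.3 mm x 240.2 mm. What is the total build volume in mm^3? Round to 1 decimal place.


V = 288.9 * 154.3 * 240.2 = 10707460.3 mm^3


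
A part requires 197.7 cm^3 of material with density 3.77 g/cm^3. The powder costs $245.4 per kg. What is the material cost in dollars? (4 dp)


Mass = 197.7*3.77/1000 = 0.745329 kg
Cost = 0.745329 * 245.4 = 182.9037 $


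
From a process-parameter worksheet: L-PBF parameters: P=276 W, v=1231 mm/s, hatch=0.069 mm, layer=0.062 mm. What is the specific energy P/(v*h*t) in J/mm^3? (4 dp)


Build rate = 1231 * 0.069 * 0.062 = 5.266218 mm^3/s
SE = 276 / 5.266218 = 52.4095 J/mm^3


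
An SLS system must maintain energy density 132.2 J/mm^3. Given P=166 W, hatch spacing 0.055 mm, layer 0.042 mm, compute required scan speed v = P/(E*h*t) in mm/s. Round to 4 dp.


v = 166 / (132.2*0.055*0.042) = 543.5815 mm/s


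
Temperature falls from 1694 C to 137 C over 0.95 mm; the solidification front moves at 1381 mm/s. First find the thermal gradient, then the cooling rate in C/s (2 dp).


G = (1694-137)/0.95 = 1638.94736842 C/mm
CR = 1638.94736842 * 1381 = 2263386.32 C/s


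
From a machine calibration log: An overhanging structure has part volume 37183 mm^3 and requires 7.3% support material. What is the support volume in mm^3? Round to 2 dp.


V_support = 37183 * 0.073 = 2714.36 mm^3


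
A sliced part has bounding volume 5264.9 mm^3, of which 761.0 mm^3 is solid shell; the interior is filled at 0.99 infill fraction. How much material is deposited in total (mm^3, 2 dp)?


V_infill = (5264.9 - 761.0) * 0.99 = 4458.86
V_total = 761.0 + 4458.86 = 5219.86 mm^3


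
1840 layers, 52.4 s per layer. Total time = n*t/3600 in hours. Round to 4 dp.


t = 1840 * 52.4 / 3600 = 26.7822 hrs


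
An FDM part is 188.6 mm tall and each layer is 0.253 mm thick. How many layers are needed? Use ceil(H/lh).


Layers = ceil(188.6/0.253) = 746


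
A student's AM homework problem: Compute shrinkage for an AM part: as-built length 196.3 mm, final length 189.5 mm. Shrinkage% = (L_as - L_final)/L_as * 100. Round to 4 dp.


Shrinkage = ((196.3-189.5)/196.3)*100 = 3.4641 %


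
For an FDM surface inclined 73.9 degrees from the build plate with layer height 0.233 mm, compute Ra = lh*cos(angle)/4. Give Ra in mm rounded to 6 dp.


Ra = 0.233 * cos(73.9) / 4 = 0.016154 mm


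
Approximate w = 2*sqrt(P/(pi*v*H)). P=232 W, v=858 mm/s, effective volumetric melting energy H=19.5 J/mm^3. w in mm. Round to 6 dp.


w = 2*sqrt(232/(pi*858*19.5)) = 0.132873 mm


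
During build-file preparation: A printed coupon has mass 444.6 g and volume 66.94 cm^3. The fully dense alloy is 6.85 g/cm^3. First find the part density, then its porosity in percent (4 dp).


rho_part = 444.6 / 66.94 = 6.64176875 g/cm^3
Porosity = (1 - 6.64176875/6.85)*100 = 3.0399 %


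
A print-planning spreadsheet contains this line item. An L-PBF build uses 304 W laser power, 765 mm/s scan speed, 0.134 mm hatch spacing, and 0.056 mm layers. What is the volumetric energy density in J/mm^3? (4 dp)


E = 304 / (765*0.134*0.056) = 52.9565 J/mm^3


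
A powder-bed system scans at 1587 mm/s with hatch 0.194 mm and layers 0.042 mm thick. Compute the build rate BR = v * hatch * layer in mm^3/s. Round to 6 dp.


Rate = 1587 * 0.194 * 0.042 = 12.930876 mm^3/s


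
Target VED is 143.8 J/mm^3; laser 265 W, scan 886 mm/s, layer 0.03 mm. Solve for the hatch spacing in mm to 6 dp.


h = 265 / (143.8*886*0.03) = 0.069332 mm


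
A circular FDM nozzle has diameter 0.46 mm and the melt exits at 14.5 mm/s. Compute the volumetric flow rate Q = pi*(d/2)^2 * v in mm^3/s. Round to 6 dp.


A = pi*(0.46/2)^2 = 0.16619025 mm^2
Q = 0.16619025 * 14.5 = 2.409759 mm^3/s


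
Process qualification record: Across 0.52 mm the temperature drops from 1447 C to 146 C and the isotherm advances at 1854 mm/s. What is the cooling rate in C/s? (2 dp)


G = (1447-146)/0.52 = 2501.92307692 C/mm
CR = 2501.92307692 * 1854 = 4638565.38 C/s


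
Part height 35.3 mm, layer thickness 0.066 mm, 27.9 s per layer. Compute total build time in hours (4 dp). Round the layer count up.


Layers = ceil(35.3/0.066) = 535
t = 535 * 27.9 / 3600 = 4.1463 hrs


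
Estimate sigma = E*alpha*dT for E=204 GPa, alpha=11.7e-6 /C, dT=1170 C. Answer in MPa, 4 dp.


sigma = 204*1000 * 11.7e-6 * 1170 = 2792.556 MPa


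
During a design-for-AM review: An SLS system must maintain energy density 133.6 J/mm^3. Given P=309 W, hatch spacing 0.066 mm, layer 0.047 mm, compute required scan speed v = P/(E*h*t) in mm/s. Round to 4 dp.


v = 309 / (133.6*0.066*0.047) = 745.6074 mm/s


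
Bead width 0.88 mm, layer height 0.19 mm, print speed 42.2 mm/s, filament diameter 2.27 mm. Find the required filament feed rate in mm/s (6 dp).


Q = 0.88 * 0.19 * 42.2 = 7.05584 mm^3/s
A_fil = pi*(2.27/2)^2 = 4.0470782 mm^2
v_feed = 7.05584 / 4.0470782 = 1.74344 mm/s


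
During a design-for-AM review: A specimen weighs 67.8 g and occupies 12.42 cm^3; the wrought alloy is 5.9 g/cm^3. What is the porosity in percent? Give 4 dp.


rho_part = 67.8 / 12.42 = 5.4589372 g/cm^3
Porosity = (1 - 5.4589372/5.9)*100 = 7.4756 %


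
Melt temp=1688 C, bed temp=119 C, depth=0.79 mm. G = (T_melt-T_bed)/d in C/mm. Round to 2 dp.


G = (1688-119)/0.79 = 1986.08 C/mm


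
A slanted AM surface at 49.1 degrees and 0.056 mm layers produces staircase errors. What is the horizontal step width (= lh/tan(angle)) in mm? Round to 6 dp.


step = 0.056 / tan(49.1) = 0.048509 mm


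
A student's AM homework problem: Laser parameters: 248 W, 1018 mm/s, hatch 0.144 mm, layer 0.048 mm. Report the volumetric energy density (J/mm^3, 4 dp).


E = 248 / (1018*0.144*0.048) = 35.2452 J/mm^3


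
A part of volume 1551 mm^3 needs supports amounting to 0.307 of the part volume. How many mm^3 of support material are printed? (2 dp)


V_support = 1551 * 0.307 = 476.16 mm^3


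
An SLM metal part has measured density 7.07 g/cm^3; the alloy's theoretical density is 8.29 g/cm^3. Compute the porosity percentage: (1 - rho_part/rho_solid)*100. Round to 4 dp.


Porosity = (1-7.07/8.29)*100 = 14.7165 %


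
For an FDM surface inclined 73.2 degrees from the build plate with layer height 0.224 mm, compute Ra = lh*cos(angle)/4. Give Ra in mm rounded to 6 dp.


Ra = 0.224 * cos(73.2) / 4 = 0.016186 mm


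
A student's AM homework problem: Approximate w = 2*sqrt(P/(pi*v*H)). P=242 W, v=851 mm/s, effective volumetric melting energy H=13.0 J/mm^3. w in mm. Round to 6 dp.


w = 2*sqrt(242/(pi*851*13.0)) = 0.166888 mm


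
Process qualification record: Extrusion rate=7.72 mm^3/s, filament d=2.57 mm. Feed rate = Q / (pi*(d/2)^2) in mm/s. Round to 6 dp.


A = pi*(2.57/2)^2 = 5.187476
v = 7.72 / 5.187476 = 1.4882 mm/s


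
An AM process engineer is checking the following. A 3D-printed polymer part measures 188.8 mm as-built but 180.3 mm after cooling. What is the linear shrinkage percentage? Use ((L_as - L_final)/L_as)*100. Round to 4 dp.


Shrinkage = ((188.8-180.3)/188.8)*100 = 4.5021 %


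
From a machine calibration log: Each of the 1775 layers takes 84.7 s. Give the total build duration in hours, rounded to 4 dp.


t = 1775 * 84.7 / 3600 = 41.7618 hrs


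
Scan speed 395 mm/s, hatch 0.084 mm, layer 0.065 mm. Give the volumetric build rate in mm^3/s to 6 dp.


Rate = 395 * 0.084 * 0.065 = 2.1567 mm^3/s


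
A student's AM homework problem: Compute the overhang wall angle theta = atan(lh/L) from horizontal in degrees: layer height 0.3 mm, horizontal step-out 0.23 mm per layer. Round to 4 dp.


angle = atan(0.3/0.23) = 52.5238 degrees


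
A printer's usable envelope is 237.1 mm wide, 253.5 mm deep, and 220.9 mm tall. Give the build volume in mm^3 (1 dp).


V = 237.1 * 253.5 * 220.9 = 13277161.4 mm^3


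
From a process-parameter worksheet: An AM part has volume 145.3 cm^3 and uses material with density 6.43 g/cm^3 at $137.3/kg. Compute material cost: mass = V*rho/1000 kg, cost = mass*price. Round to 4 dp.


Mass = 145.3*6.43/1000 = 0.934279 kg
Cost = 0.934279 * 137.3 = 128.2765 $


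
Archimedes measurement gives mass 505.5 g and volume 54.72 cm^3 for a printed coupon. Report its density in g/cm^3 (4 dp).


rho = 505.5 / 54.72 = 9.2379 g/cm^3


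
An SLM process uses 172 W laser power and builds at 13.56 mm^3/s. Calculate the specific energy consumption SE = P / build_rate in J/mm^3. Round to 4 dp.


SE = 172 / 13.56 = 12.6844 J/mm^3


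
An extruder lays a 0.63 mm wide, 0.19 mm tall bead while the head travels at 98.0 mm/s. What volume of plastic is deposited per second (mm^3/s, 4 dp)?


Rate = 0.63 * 0.19 * 98.0 = 11.7306 mm^3/s


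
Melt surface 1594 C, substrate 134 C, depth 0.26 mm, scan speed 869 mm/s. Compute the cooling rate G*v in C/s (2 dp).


G = (1594-134)/0.26 = 5615.38461538 C/mm
CR = 5615.38461538 * 869 = 4879769.23 C/s
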